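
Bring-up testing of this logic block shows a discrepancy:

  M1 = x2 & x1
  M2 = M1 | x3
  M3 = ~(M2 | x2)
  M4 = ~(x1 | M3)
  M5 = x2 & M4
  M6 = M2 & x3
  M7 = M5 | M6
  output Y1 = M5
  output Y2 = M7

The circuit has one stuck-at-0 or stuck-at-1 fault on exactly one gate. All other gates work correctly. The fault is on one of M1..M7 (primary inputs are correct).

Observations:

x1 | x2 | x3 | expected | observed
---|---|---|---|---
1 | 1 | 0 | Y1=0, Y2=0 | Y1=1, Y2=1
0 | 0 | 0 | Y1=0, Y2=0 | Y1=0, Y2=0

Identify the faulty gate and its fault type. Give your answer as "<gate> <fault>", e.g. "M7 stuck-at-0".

Fault-free values for test 1 (x1=1, x2=1, x3=0): M1=1, M2=1, M3=0, M4=0, M5=0, M6=0, M7=0, giving Y1=0, Y2=0. Observed Y1=1, Y2=1.
Test 1: faults giving observed Y1=1, Y2=1 are {M4 stuck-at-1, M5 stuck-at-1}.
Test 2 (x1=0, x2=0, x3=0): fault-free M1=0, M2=0, M3=1, M4=0, M5=0, M6=0, M7=0 → Y1=0, Y2=0; observed Y1=0, Y2=0. Eliminates M5 stuck-at-1.
Only M4 stuck-at-1 is consistent with every test.

M4 stuck-at-1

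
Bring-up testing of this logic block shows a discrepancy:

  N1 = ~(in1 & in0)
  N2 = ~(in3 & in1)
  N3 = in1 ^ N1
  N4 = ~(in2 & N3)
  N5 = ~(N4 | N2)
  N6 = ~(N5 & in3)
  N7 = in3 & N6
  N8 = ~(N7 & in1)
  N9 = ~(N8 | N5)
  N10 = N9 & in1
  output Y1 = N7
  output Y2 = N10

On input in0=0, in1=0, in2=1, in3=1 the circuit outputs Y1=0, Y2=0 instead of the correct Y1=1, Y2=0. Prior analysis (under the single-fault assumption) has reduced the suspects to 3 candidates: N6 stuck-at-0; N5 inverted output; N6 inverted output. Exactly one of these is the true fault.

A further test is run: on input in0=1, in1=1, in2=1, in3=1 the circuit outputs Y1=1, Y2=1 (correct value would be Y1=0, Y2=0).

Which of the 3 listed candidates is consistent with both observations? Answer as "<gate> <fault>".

Evaluate each candidate on input in0=1, in1=1, in2=1, in3=1:
  N6 stuck-at-0: N1=0, N2=0, N3=1, N4=0, N5=1, N6=0 [stuck-at-0], N7=0, N8=1, N9=0, N10=0 → Y1=0, Y2=0 — eliminated
  N5 inverted output: N1=0, N2=0, N3=1, N4=0, N5=0 [inverted output], N6=1, N7=1, N8=0, N9=1, N10=1 → Y1=1, Y2=1 — matches
  N6 inverted output: N1=0, N2=0, N3=1, N4=0, N5=1, N6=1 [inverted output], N7=1, N8=0, N9=0, N10=0 → Y1=1, Y2=0 — eliminated
Only N5 inverted output reproduces the observed Y1=1, Y2=1.

N5 inverted output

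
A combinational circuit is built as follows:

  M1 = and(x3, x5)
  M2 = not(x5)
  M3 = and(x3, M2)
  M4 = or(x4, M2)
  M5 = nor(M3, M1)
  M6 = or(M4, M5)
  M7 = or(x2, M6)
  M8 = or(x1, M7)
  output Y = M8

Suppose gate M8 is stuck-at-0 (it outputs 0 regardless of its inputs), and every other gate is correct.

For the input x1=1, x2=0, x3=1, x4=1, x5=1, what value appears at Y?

Propagate with M8 forced: M1=1, M2=0, M3=0, M4=1, M5=0, M6=1, M7=1, M8=0 [stuck-at-0].
So Y = 0. (Without the fault it would be 1.)

0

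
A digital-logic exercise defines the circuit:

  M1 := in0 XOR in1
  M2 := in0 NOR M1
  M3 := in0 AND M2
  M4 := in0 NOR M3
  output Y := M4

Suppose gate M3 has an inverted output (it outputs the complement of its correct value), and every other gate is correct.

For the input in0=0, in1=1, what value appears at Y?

Propagate with M3 forced: M1=1, M2=0, M3=1 [inverted output], M4=0.
So Y = 0. (Without the fault it would be 1.)

0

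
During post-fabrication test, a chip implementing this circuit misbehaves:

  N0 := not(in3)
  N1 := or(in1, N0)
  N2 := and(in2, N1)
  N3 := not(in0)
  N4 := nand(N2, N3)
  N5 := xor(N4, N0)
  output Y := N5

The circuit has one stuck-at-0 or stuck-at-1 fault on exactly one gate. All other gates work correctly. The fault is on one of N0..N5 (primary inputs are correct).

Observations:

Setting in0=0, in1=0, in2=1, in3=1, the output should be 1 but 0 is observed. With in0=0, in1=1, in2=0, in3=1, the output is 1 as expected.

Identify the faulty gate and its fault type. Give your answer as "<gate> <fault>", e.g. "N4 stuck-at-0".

Fault-free values for test 1 (in0=0, in1=0, in2=1, in3=1): N0=0, N1=0, N2=0, N3=1, N4=1, N5=1, giving Y=1. Observed 0.
Test 1: faults giving observed 0 are {N1 stuck-at-1, N2 stuck-at-1, N4 stuck-at-0, N5 stuck-at-0}.
Test 2 (in0=0, in1=1, in2=0, in3=1): fault-free N0=0, N1=1, N2=0, N3=1, N4=1, N5=1 → 1; observed 1. Eliminates N2 stuck-at-1, N4 stuck-at-0, N5 stuck-at-0.
Only N1 stuck-at-1 is consistent with every test.

N1 stuck-at-1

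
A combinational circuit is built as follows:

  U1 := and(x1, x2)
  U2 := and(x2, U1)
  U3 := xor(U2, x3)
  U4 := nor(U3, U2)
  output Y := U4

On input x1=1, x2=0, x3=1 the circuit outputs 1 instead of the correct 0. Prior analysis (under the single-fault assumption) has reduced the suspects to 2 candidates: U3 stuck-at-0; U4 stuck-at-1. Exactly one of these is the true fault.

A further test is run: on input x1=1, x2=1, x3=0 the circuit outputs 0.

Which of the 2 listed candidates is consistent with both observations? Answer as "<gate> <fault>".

U3 stuck-at-0

Evaluate each candidate on input x1=1, x2=1, x3=0:
  U3 stuck-at-0: U1=1, U2=1, U3=0 [stuck-at-0], U4=0 → 0 — matches
  U4 stuck-at-1: U1=1, U2=1, U3=1, U4=1 [stuck-at-1] → 1 — eliminated
Only U3 stuck-at-0 reproduces the observed 0.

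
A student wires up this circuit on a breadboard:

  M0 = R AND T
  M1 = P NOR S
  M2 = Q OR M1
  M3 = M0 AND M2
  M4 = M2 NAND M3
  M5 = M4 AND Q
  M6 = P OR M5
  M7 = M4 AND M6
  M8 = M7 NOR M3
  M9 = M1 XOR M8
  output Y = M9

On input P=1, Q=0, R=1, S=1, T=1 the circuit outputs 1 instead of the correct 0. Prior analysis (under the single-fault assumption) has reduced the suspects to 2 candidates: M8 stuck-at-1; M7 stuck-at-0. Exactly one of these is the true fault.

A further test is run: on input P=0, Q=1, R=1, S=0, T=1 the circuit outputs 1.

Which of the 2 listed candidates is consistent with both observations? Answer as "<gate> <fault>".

Evaluate each candidate on input P=0, Q=1, R=1, S=0, T=1:
  M8 stuck-at-1: M0=1, M1=1, M2=1, M3=1, M4=0, M5=0, M6=0, M7=0, M8=1 [stuck-at-1], M9=0 → 0 — eliminated
  M7 stuck-at-0: M0=1, M1=1, M2=1, M3=1, M4=0, M5=0, M6=0, M7=0 [stuck-at-0], M8=0, M9=1 → 1 — matches
Only M7 stuck-at-0 reproduces the observed 1.

M7 stuck-at-0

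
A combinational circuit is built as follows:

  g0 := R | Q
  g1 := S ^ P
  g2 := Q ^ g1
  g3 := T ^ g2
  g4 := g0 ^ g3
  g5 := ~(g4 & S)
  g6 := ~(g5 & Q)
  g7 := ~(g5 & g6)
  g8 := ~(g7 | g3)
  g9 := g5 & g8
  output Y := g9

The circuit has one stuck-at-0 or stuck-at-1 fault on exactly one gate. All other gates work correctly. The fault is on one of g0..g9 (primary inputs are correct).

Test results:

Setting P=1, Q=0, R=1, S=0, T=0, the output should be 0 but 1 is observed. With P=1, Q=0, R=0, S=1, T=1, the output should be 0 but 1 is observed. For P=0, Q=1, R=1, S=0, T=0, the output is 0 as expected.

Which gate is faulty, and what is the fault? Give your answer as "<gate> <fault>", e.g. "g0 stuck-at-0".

g3 stuck-at-0

Fault-free values for test 1 (P=1, Q=0, R=1, S=0, T=0): g0=1, g1=1, g2=1, g3=1, g4=0, g5=1, g6=1, g7=0, g8=0, g9=0, giving Y=0. Observed 1.
Test 1: faults giving observed 1 are {g1 stuck-at-0, g2 stuck-at-0, g3 stuck-at-0, g8 stuck-at-1, g9 stuck-at-1}.
Test 2 (P=1, Q=0, R=0, S=1, T=1): fault-free g0=0, g1=0, g2=0, g3=1, g4=1, g5=0, g6=1, g7=1, g8=0, g9=0 → 0; observed 1. Eliminates g1 stuck-at-0, g2 stuck-at-0, g8 stuck-at-1.
Test 3 (P=0, Q=1, R=1, S=0, T=0): fault-free g0=1, g1=0, g2=1, g3=1, g4=0, g5=1, g6=0, g7=1, g8=0, g9=0 → 0; observed 0. Eliminates g9 stuck-at-1.
Only g3 stuck-at-0 is consistent with every test.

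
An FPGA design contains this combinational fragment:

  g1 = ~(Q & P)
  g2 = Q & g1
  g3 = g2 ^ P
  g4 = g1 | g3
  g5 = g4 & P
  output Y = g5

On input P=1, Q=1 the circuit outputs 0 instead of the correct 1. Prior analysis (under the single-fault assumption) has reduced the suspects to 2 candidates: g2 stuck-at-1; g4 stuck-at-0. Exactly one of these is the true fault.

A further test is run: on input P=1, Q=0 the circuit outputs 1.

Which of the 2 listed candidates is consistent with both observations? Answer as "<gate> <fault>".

Evaluate each candidate on input P=1, Q=0:
  g2 stuck-at-1: g1=1, g2=1 [stuck-at-1], g3=0, g4=1, g5=1 → 1 — matches
  g4 stuck-at-0: g1=1, g2=0, g3=1, g4=0 [stuck-at-0], g5=0 → 0 — eliminated
Only g2 stuck-at-1 reproduces the observed 1.

g2 stuck-at-1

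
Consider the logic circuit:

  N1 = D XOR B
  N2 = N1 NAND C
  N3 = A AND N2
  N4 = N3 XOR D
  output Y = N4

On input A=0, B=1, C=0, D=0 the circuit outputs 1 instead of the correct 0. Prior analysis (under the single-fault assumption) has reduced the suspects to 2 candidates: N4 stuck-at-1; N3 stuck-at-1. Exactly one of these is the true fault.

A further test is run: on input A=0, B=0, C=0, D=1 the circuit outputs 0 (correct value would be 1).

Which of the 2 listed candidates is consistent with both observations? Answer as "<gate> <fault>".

N3 stuck-at-1

Evaluate each candidate on input A=0, B=0, C=0, D=1:
  N4 stuck-at-1: N1=1, N2=1, N3=0, N4=1 [stuck-at-1] → 1 — eliminated
  N3 stuck-at-1: N1=1, N2=1, N3=1 [stuck-at-1], N4=0 → 0 — matches
Only N3 stuck-at-1 reproduces the observed 0.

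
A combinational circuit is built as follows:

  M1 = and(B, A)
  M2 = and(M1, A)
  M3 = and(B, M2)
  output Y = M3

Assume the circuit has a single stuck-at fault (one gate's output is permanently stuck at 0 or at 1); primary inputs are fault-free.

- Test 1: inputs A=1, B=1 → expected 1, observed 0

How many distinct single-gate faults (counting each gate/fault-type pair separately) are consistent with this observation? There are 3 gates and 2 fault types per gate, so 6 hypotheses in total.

Fault-free: M1=1, M2=1, M3=1 → 1. Observed 0.
  M1 stuck-at-0: output 0 ✓
  M1 stuck-at-1: output 1 ✗
  M2 stuck-at-0: output 0 ✓
  M2 stuck-at-1: output 1 ✗
  M3 stuck-at-0: output 0 ✓
  M3 stuck-at-1: output 1 ✗
Consistent faults: {M1 stuck-at-0, M2 stuck-at-0, M3 stuck-at-0} — 3 in all.

3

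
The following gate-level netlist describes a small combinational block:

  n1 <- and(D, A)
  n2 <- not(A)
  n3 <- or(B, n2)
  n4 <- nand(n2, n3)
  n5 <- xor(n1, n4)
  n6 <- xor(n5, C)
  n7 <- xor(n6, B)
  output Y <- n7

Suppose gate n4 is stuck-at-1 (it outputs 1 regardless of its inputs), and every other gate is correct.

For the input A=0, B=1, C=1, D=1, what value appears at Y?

1

Propagate with n4 forced: n1=0, n2=1, n3=1, n4=1 [stuck-at-1], n5=1, n6=0, n7=1.
So Y = 1. (Without the fault it would be 0.)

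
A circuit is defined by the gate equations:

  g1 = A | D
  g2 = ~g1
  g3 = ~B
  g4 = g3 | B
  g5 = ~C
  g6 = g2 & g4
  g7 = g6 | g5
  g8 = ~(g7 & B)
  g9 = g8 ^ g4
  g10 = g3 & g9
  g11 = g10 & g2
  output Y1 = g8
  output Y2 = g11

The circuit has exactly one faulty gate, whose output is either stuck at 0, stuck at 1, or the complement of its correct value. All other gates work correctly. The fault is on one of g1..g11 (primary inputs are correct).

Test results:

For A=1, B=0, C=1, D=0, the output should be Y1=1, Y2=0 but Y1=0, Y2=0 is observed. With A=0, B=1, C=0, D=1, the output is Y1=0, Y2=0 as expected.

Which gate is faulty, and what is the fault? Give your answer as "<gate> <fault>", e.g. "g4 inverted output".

Fault-free values for test 1 (A=1, B=0, C=1, D=0): g1=1, g2=0, g3=1, g4=1, g5=0, g6=0, g7=0, g8=1, g9=0, g10=0, g11=0, giving Y1=1, Y2=0. Observed Y1=0, Y2=0.
Test 1: faults giving observed Y1=0, Y2=0 are {g8 stuck-at-0, g8 inverted output}.
Test 2 (A=0, B=1, C=0, D=1): fault-free g1=1, g2=0, g3=0, g4=1, g5=1, g6=0, g7=1, g8=0, g9=1, g10=0, g11=0 → Y1=0, Y2=0; observed Y1=0, Y2=0. Eliminates g8 inverted output.
Only g8 stuck-at-0 is consistent with every test.

g8 stuck-at-0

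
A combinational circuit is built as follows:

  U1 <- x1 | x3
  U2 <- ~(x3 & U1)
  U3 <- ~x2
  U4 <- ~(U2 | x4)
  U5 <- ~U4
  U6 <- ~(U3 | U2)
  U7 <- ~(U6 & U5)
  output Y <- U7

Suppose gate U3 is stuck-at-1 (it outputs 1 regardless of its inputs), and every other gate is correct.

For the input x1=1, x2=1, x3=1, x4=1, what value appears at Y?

Propagate with U3 forced: U1=1, U2=0, U3=1 [stuck-at-1], U4=0, U5=1, U6=0, U7=1.
So Y = 1. (Without the fault it would be 0.)

1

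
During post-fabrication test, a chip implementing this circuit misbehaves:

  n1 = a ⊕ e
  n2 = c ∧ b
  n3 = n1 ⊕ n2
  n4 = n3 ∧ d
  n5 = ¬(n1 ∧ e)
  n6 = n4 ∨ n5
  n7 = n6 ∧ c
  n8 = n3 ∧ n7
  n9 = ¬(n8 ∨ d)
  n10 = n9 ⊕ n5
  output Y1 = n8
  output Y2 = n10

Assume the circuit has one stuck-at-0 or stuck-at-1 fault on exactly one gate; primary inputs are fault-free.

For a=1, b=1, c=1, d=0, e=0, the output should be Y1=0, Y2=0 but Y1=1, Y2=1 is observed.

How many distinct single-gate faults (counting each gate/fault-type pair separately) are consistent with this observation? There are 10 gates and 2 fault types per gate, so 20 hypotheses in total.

4

Fault-free: n1=1, n2=1, n3=0, n4=0, n5=1, n6=1, n7=1, n8=0, n9=1, n10=0 → Y1=0, Y2=0. Observed Y1=1, Y2=1.
  n1: stuck-at-0 ✓; others ✗
  n2: stuck-at-0 ✓; others ✗
  n3: stuck-at-1 ✓; others ✗
  n4: none of the 2 fault types match ✗
  n5: none of the 2 fault types match ✗
  n6: none of the 2 fault types match ✗
  n7: none of the 2 fault types match ✗
  n8: stuck-at-1 ✓; others ✗
  n9: none of the 2 fault types match ✗
  n10: none of the 2 fault types match ✗
Consistent faults: {n1 stuck-at-0, n2 stuck-at-0, n3 stuck-at-1, n8 stuck-at-1} — 4 in all.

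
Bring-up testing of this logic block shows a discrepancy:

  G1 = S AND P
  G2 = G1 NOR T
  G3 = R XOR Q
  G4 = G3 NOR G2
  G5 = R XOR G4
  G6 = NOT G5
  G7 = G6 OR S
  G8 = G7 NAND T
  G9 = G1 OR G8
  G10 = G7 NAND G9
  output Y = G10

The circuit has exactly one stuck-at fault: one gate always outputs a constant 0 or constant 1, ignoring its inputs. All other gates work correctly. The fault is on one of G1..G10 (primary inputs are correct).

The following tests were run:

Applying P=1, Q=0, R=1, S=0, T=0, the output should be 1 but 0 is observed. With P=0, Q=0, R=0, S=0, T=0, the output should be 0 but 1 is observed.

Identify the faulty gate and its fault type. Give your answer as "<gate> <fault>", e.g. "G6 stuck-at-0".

G4 stuck-at-1

Fault-free values for test 1 (P=1, Q=0, R=1, S=0, T=0): G1=0, G2=1, G3=1, G4=0, G5=1, G6=0, G7=0, G8=1, G9=1, G10=1, giving Y=1. Observed 0.
Test 1: faults giving observed 0 are {G4 stuck-at-1, G5 stuck-at-0, G6 stuck-at-1, G7 stuck-at-1, G10 stuck-at-0}.
Test 2 (P=0, Q=0, R=0, S=0, T=0): fault-free G1=0, G2=1, G3=0, G4=0, G5=0, G6=1, G7=1, G8=1, G9=1, G10=0 → 0; observed 1. Eliminates G5 stuck-at-0, G6 stuck-at-1, G7 stuck-at-1, G10 stuck-at-0.
Only G4 stuck-at-1 is consistent with every test.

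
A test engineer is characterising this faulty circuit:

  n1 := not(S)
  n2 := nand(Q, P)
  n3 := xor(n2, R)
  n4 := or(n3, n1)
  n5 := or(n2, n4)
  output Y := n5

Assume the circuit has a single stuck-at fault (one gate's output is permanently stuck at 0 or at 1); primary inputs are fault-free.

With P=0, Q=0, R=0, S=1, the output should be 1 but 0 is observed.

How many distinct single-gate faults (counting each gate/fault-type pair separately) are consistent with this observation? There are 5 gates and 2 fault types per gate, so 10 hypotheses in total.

Fault-free: n1=0, n2=1, n3=1, n4=1, n5=1 → 1. Observed 0.
  n1 stuck-at-0: output 1 ✗
  n1 stuck-at-1: output 1 ✗
  n2 stuck-at-0: output 0 ✓
  n2 stuck-at-1: output 1 ✗
  n3 stuck-at-0: output 1 ✗
  n3 stuck-at-1: output 1 ✗
  n4 stuck-at-0: output 1 ✗
  n4 stuck-at-1: output 1 ✗
  n5 stuck-at-0: output 0 ✓
  n5 stuck-at-1: output 1 ✗
Consistent faults: {n2 stuck-at-0, n5 stuck-at-0} — 2 in all.

2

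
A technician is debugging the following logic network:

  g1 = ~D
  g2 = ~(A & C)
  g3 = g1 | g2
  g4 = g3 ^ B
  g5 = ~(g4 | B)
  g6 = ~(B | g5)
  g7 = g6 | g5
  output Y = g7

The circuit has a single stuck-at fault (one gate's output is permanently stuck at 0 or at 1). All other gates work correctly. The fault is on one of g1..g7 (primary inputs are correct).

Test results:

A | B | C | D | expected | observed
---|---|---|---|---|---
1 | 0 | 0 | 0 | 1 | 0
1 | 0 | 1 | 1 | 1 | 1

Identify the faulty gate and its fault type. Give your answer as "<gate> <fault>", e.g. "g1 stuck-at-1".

g6 stuck-at-0

Fault-free values for test 1 (A=1, B=0, C=0, D=0): g1=1, g2=1, g3=1, g4=1, g5=0, g6=1, g7=1, giving Y=1. Observed 0.
Test 1: faults giving observed 0 are {g6 stuck-at-0, g7 stuck-at-0}.
Test 2 (A=1, B=0, C=1, D=1): fault-free g1=0, g2=0, g3=0, g4=0, g5=1, g6=0, g7=1 → 1; observed 1. Eliminates g7 stuck-at-0.
Only g6 stuck-at-0 is consistent with every test.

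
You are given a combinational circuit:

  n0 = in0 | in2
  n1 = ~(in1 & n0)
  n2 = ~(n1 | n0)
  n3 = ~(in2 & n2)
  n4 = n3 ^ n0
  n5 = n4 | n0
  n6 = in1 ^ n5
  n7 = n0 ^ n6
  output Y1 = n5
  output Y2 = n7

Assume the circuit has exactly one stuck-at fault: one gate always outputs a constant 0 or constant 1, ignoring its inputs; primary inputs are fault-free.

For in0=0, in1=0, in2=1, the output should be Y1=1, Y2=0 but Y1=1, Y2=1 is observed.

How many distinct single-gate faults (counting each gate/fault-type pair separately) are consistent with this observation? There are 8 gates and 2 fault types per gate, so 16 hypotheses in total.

Fault-free: n0=1, n1=1, n2=0, n3=1, n4=0, n5=1, n6=1, n7=0 → Y1=1, Y2=0. Observed Y1=1, Y2=1.
  n0: stuck-at-0 ✓; others ✗
  n1: none of the 2 fault types match ✗
  n2: none of the 2 fault types match ✗
  n3: none of the 2 fault types match ✗
  n4: none of the 2 fault types match ✗
  n5: none of the 2 fault types match ✗
  n6: stuck-at-0 ✓; others ✗
  n7: stuck-at-1 ✓; others ✗
Consistent faults: {n0 stuck-at-0, n6 stuck-at-0, n7 stuck-at-1} — 3 in all.

3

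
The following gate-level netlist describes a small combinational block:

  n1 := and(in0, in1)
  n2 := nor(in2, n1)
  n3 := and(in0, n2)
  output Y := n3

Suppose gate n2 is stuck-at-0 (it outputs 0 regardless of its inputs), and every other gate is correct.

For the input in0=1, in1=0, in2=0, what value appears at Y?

0

Propagate with n2 forced: n1=0, n2=0 [stuck-at-0], n3=0.
So Y = 0. (Without the fault it would be 1.)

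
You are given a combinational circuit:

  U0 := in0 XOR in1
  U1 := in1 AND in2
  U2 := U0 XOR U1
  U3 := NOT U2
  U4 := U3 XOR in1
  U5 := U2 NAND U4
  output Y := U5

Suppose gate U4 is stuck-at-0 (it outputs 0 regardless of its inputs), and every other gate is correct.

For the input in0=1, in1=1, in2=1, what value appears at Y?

1

Propagate with U4 forced: U0=0, U1=1, U2=1, U3=0, U4=0 [stuck-at-0], U5=1.
So Y = 1. (Without the fault it would be 0.)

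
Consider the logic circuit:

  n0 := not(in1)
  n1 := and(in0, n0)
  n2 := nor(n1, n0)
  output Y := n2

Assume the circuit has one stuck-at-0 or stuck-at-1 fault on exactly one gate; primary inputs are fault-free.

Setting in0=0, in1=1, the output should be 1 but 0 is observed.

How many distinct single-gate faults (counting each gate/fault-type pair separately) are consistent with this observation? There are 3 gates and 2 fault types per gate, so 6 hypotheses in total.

3

Fault-free: n0=0, n1=0, n2=1 → 1. Observed 0.
  n0 stuck-at-0: output 1 ✗
  n0 stuck-at-1: output 0 ✓
  n1 stuck-at-0: output 1 ✗
  n1 stuck-at-1: output 0 ✓
  n2 stuck-at-0: output 0 ✓
  n2 stuck-at-1: output 1 ✗
Consistent faults: {n0 stuck-at-1, n1 stuck-at-1, n2 stuck-at-0} — 3 in all.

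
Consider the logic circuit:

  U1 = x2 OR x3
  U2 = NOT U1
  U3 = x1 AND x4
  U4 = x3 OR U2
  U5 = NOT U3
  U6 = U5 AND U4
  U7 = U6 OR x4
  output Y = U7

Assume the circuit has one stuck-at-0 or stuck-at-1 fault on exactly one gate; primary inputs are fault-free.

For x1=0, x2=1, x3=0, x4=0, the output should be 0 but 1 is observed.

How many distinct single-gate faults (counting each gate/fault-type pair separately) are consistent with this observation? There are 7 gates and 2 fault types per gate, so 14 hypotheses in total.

5

Fault-free: U1=1, U2=0, U3=0, U4=0, U5=1, U6=0, U7=0 → 0. Observed 1.
  U1 stuck-at-0: output 1 ✓
  U1 stuck-at-1: output 0 ✗
  U2 stuck-at-0: output 0 ✗
  U2 stuck-at-1: output 1 ✓
  U3 stuck-at-0: output 0 ✗
  U3 stuck-at-1: output 0 ✗
  U4 stuck-at-0: output 0 ✗
  U4 stuck-at-1: output 1 ✓
  U5 stuck-at-0: output 0 ✗
  U5 stuck-at-1: output 0 ✗
  U6 stuck-at-0: output 0 ✗
  U6 stuck-at-1: output 1 ✓
  U7 stuck-at-0: output 0 ✗
  U7 stuck-at-1: output 1 ✓
Consistent faults: {U1 stuck-at-0, U2 stuck-at-1, U4 stuck-at-1, U6 stuck-at-1, U7 stuck-at-1} — 5 in all.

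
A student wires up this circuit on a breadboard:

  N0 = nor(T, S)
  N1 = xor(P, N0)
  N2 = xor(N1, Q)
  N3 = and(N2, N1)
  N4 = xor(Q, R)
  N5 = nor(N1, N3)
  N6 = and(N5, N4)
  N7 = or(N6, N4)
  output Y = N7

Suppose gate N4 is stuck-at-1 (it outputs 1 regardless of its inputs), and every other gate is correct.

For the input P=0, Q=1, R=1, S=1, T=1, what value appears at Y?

Propagate with N4 forced: N0=0, N1=0, N2=1, N3=0, N4=1 [stuck-at-1], N5=1, N6=1, N7=1.
So Y = 1. (Without the fault it would be 0.)

1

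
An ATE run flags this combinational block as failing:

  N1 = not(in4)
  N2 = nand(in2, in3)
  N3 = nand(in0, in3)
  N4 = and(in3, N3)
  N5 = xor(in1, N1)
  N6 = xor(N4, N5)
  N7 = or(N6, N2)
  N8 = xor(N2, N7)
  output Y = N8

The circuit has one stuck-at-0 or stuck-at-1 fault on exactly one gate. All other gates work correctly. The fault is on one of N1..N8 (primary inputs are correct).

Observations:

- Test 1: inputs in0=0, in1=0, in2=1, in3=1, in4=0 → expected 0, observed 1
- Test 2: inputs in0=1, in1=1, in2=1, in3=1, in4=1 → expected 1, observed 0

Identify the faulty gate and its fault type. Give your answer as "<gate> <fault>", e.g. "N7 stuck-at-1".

N5 stuck-at-0

Fault-free values for test 1 (in0=0, in1=0, in2=1, in3=1, in4=0): N1=1, N2=0, N3=1, N4=1, N5=1, N6=0, N7=0, N8=0, giving Y=0. Observed 1.
Test 1: faults giving observed 1 are {N1 stuck-at-0, N3 stuck-at-0, N4 stuck-at-0, N5 stuck-at-0, N6 stuck-at-1, N7 stuck-at-1, N8 stuck-at-1}.
Test 2 (in0=1, in1=1, in2=1, in3=1, in4=1): fault-free N1=0, N2=0, N3=0, N4=0, N5=1, N6=1, N7=1, N8=1 → 1; observed 0. Eliminates N1 stuck-at-0, N3 stuck-at-0, N4 stuck-at-0, N6 stuck-at-1, N7 stuck-at-1, N8 stuck-at-1.
Only N5 stuck-at-0 is consistent with every test.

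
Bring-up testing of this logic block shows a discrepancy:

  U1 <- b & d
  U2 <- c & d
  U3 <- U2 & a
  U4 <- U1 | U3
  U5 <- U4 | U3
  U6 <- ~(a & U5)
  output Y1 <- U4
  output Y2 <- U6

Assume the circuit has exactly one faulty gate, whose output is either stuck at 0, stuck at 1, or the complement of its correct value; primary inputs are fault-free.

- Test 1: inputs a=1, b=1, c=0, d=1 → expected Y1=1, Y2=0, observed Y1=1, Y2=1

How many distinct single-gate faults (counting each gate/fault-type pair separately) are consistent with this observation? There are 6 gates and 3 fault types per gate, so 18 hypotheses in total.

4

Fault-free: U1=1, U2=0, U3=0, U4=1, U5=1, U6=0 → Y1=1, Y2=0. Observed Y1=1, Y2=1.
  U1: none of the 3 fault types match ✗
  U2: none of the 3 fault types match ✗
  U3: none of the 3 fault types match ✗
  U4: none of the 3 fault types match ✗
  U5: stuck-at-0, inverted output ✓; others ✗
  U6: stuck-at-1, inverted output ✓; others ✗
Consistent faults: {U5 stuck-at-0, U5 inverted output, U6 stuck-at-1, U6 inverted output} — 4 in all.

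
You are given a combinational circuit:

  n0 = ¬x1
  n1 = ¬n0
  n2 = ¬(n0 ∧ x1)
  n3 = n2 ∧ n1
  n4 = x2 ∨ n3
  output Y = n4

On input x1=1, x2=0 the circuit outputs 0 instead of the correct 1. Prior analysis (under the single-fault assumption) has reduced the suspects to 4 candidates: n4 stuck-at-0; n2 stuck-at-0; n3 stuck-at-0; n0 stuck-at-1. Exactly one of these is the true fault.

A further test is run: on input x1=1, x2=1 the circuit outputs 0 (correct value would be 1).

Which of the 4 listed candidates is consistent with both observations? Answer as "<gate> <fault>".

n4 stuck-at-0

Evaluate each candidate on input x1=1, x2=1:
  n4 stuck-at-0: n0=0, n1=1, n2=1, n3=1, n4=0 [stuck-at-0] → 0 — matches
  n2 stuck-at-0: n0=0, n1=1, n2=0 [stuck-at-0], n3=0, n4=1 → 1 — eliminated
  n3 stuck-at-0: n0=0, n1=1, n2=1, n3=0 [stuck-at-0], n4=1 → 1 — eliminated
  n0 stuck-at-1: n0=1 [stuck-at-1], n1=0, n2=0, n3=0, n4=1 → 1 — eliminated
Only n4 stuck-at-0 reproduces the observed 0.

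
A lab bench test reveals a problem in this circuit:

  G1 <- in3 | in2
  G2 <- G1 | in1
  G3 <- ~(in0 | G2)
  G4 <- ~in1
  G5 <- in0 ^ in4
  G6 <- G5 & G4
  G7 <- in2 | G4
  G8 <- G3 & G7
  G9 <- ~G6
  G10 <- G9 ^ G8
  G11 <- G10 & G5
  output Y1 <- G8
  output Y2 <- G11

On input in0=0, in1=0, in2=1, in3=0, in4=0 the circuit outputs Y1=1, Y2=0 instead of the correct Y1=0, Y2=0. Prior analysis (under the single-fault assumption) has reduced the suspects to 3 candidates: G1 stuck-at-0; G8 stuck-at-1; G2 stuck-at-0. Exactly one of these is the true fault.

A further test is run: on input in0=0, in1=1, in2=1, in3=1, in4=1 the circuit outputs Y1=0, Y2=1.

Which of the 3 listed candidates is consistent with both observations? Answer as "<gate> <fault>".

Evaluate each candidate on input in0=0, in1=1, in2=1, in3=1, in4=1:
  G1 stuck-at-0: G1=0 [stuck-at-0], G2=1, G3=0, G4=0, G5=1, G6=0, G7=1, G8=0, G9=1, G10=1, G11=1 → Y1=0, Y2=1 — matches
  G8 stuck-at-1: G1=1, G2=1, G3=0, G4=0, G5=1, G6=0, G7=1, G8=1 [stuck-at-1], G9=1, G10=0, G11=0 → Y1=1, Y2=0 — eliminated
  G2 stuck-at-0: G1=1, G2=0 [stuck-at-0], G3=1, G4=0, G5=1, G6=0, G7=1, G8=1, G9=1, G10=0, G11=0 → Y1=1, Y2=0 — eliminated
Only G1 stuck-at-0 reproduces the observed Y1=0, Y2=1.

G1 stuck-at-0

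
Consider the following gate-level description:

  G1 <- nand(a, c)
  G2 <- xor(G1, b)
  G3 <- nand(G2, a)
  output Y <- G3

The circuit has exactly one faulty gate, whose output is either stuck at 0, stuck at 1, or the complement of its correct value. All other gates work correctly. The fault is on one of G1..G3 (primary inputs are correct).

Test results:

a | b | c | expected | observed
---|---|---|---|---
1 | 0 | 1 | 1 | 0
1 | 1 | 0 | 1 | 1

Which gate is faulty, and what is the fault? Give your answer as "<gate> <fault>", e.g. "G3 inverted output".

G1 stuck-at-1

Fault-free values for test 1 (a=1, b=0, c=1): G1=0, G2=0, G3=1, giving Y=1. Observed 0.
Test 1: faults giving observed 0 are {G1 stuck-at-1, G1 inverted output, G2 stuck-at-1, G2 inverted output, G3 stuck-at-0, G3 inverted output}.
Test 2 (a=1, b=1, c=0): fault-free G1=1, G2=0, G3=1 → 1; observed 1. Eliminates G1 inverted output, G2 stuck-at-1, G2 inverted output, G3 stuck-at-0, G3 inverted output.
Only G1 stuck-at-1 is consistent with every test.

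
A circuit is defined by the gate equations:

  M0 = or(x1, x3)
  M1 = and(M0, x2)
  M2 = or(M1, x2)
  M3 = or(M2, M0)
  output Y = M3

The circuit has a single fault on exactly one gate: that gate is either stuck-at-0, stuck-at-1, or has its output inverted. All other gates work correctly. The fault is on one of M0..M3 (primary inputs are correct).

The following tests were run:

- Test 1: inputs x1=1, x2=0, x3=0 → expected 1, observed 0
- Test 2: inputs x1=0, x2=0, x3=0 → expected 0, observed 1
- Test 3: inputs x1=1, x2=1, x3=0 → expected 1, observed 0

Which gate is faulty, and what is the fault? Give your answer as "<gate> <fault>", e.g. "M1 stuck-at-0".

M3 inverted output

Fault-free values for test 1 (x1=1, x2=0, x3=0): M0=1, M1=0, M2=0, M3=1, giving Y=1. Observed 0.
Test 1: faults giving observed 0 are {M0 stuck-at-0, M0 inverted output, M3 stuck-at-0, M3 inverted output}.
Test 2 (x1=0, x2=0, x3=0): fault-free M0=0, M1=0, M2=0, M3=0 → 0; observed 1. Eliminates M0 stuck-at-0, M3 stuck-at-0.
Test 3 (x1=1, x2=1, x3=0): fault-free M0=1, M1=1, M2=1, M3=1 → 1; observed 0. Eliminates M0 inverted output.
Only M3 inverted output is consistent with every test.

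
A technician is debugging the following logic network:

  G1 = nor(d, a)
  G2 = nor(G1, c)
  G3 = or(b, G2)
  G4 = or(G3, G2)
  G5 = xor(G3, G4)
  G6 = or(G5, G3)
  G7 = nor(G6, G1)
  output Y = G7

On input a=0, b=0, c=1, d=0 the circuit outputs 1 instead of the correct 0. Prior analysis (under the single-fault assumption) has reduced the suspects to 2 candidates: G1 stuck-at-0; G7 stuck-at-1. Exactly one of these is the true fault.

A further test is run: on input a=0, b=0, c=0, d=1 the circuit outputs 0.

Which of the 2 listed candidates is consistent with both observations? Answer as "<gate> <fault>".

G1 stuck-at-0

Evaluate each candidate on input a=0, b=0, c=0, d=1:
  G1 stuck-at-0: G1=0 [stuck-at-0], G2=1, G3=1, G4=1, G5=0, G6=1, G7=0 → 0 — matches
  G7 stuck-at-1: G1=0, G2=1, G3=1, G4=1, G5=0, G6=1, G7=1 [stuck-at-1] → 1 — eliminated
Only G1 stuck-at-0 reproduces the observed 0.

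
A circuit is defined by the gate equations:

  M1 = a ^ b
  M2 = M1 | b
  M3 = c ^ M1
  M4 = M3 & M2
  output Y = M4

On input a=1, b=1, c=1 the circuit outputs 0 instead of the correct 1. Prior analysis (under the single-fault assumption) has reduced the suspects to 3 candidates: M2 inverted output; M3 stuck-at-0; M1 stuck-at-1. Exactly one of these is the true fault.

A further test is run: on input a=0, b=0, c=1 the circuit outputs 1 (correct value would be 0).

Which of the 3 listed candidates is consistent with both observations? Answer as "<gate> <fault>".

M2 inverted output

Evaluate each candidate on input a=0, b=0, c=1:
  M2 inverted output: M1=0, M2=1 [inverted output], M3=1, M4=1 → 1 — matches
  M3 stuck-at-0: M1=0, M2=0, M3=0 [stuck-at-0], M4=0 → 0 — eliminated
  M1 stuck-at-1: M1=1 [stuck-at-1], M2=1, M3=0, M4=0 → 0 — eliminated
Only M2 inverted output reproduces the observed 1.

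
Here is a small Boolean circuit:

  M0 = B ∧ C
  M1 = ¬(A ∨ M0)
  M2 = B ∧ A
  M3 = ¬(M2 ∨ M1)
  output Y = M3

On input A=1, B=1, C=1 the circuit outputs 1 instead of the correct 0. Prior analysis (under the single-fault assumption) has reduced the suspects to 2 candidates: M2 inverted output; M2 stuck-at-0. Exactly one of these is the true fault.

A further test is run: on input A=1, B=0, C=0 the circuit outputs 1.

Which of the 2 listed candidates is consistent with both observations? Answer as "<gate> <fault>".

Evaluate each candidate on input A=1, B=0, C=0:
  M2 inverted output: M0=0, M1=0, M2=1 [inverted output], M3=0 → 0 — eliminated
  M2 stuck-at-0: M0=0, M1=0, M2=0 [stuck-at-0], M3=1 → 1 — matches
Only M2 stuck-at-0 reproduces the observed 1.

M2 stuck-at-0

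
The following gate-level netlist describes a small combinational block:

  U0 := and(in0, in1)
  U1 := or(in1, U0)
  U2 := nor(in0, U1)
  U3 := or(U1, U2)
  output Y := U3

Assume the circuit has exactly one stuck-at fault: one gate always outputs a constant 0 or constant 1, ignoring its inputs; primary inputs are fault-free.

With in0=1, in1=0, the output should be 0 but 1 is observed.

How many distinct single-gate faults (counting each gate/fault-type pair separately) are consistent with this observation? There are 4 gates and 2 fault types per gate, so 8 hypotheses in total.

4

Fault-free: U0=0, U1=0, U2=0, U3=0 → 0. Observed 1.
  U0 stuck-at-0: output 0 ✗
  U0 stuck-at-1: output 1 ✓
  U1 stuck-at-0: output 0 ✗
  U1 stuck-at-1: output 1 ✓
  U2 stuck-at-0: output 0 ✗
  U2 stuck-at-1: output 1 ✓
  U3 stuck-at-0: output 0 ✗
  U3 stuck-at-1: output 1 ✓
Consistent faults: {U0 stuck-at-1, U1 stuck-at-1, U2 stuck-at-1, U3 stuck-at-1} — 4 in all.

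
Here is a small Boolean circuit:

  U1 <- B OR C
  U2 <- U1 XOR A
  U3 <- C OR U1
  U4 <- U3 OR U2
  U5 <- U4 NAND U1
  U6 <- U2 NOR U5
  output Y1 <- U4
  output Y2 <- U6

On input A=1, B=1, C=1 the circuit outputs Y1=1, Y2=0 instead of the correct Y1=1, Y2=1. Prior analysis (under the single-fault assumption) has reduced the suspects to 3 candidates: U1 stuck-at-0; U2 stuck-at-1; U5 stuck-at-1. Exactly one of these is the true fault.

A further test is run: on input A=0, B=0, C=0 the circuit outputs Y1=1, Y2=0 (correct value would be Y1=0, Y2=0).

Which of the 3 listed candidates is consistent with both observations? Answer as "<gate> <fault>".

U2 stuck-at-1

Evaluate each candidate on input A=0, B=0, C=0:
  U1 stuck-at-0: U1=0 [stuck-at-0], U2=0, U3=0, U4=0, U5=1, U6=0 → Y1=0, Y2=0 — eliminated
  U2 stuck-at-1: U1=0, U2=1 [stuck-at-1], U3=0, U4=1, U5=1, U6=0 → Y1=1, Y2=0 — matches
  U5 stuck-at-1: U1=0, U2=0, U3=0, U4=0, U5=1 [stuck-at-1], U6=0 → Y1=0, Y2=0 — eliminated
Only U2 stuck-at-1 reproduces the observed Y1=1, Y2=0.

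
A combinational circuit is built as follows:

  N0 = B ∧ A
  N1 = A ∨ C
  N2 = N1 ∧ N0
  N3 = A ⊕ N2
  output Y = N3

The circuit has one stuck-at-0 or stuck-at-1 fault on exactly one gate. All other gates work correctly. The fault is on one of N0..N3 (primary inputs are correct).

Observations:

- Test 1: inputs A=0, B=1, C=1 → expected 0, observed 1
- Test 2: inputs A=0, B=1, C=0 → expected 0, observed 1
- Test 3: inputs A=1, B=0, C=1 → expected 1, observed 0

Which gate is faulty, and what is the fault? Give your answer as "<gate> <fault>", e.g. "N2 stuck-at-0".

Fault-free values for test 1 (A=0, B=1, C=1): N0=0, N1=1, N2=0, N3=0, giving Y=0. Observed 1.
Test 1: faults giving observed 1 are {N0 stuck-at-1, N2 stuck-at-1, N3 stuck-at-1}.
Test 2 (A=0, B=1, C=0): fault-free N0=0, N1=0, N2=0, N3=0 → 0; observed 1. Eliminates N0 stuck-at-1.
Test 3 (A=1, B=0, C=1): fault-free N0=0, N1=1, N2=0, N3=1 → 1; observed 0. Eliminates N3 stuck-at-1.
Only N2 stuck-at-1 is consistent with every test.

N2 stuck-at-1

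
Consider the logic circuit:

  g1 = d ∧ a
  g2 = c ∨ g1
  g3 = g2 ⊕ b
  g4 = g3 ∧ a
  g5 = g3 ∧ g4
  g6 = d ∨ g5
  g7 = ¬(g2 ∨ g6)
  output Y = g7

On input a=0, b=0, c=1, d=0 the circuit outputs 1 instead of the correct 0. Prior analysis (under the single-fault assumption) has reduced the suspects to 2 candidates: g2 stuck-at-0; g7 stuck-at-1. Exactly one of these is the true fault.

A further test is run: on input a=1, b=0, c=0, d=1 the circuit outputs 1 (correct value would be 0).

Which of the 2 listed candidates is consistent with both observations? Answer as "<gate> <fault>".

Evaluate each candidate on input a=1, b=0, c=0, d=1:
  g2 stuck-at-0: g1=1, g2=0 [stuck-at-0], g3=0, g4=0, g5=0, g6=1, g7=0 → 0 — eliminated
  g7 stuck-at-1: g1=1, g2=1, g3=1, g4=1, g5=1, g6=1, g7=1 [stuck-at-1] → 1 — matches
Only g7 stuck-at-1 reproduces the observed 1.

g7 stuck-at-1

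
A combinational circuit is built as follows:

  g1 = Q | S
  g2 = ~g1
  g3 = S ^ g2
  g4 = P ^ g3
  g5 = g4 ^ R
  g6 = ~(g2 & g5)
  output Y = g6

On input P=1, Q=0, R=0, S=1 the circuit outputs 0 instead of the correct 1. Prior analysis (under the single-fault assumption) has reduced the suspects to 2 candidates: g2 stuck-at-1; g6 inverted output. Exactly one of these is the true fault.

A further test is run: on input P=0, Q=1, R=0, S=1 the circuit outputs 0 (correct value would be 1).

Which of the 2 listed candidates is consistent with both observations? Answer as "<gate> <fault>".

Evaluate each candidate on input P=0, Q=1, R=0, S=1:
  g2 stuck-at-1: g1=1, g2=1 [stuck-at-1], g3=0, g4=0, g5=0, g6=1 → 1 — eliminated
  g6 inverted output: g1=1, g2=0, g3=1, g4=1, g5=1, g6=0 [inverted output] → 0 — matches
Only g6 inverted output reproduces the observed 0.

g6 inverted output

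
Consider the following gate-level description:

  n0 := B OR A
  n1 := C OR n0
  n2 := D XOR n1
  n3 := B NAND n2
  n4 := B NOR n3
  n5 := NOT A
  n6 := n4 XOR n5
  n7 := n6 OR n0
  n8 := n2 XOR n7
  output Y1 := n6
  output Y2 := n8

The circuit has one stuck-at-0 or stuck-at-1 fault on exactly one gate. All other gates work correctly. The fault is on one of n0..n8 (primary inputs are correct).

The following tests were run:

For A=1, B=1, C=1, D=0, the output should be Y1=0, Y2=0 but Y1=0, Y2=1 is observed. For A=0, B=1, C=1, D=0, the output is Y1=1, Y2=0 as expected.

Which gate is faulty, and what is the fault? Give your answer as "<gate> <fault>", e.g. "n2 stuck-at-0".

Fault-free values for test 1 (A=1, B=1, C=1, D=0): n0=1, n1=1, n2=1, n3=0, n4=0, n5=0, n6=0, n7=1, n8=0, giving Y1=0, Y2=0. Observed Y1=0, Y2=1.
Test 1: faults giving observed Y1=0, Y2=1 are {n0 stuck-at-0, n1 stuck-at-0, n2 stuck-at-0, n7 stuck-at-0, n8 stuck-at-1}.
Test 2 (A=0, B=1, C=1, D=0): fault-free n0=1, n1=1, n2=1, n3=0, n4=0, n5=1, n6=1, n7=1, n8=0 → Y1=1, Y2=0; observed Y1=1, Y2=0. Eliminates n1 stuck-at-0, n2 stuck-at-0, n7 stuck-at-0, n8 stuck-at-1.
Only n0 stuck-at-0 is consistent with every test.

n0 stuck-at-0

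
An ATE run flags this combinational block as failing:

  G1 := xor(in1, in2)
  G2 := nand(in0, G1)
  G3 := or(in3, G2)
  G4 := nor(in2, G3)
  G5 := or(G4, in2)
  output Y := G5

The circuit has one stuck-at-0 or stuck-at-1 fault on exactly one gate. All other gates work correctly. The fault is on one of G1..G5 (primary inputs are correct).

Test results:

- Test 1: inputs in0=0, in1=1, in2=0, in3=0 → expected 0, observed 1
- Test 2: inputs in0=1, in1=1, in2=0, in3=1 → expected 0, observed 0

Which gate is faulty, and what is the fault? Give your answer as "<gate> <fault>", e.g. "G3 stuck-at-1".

G2 stuck-at-0

Fault-free values for test 1 (in0=0, in1=1, in2=0, in3=0): G1=1, G2=1, G3=1, G4=0, G5=0, giving Y=0. Observed 1.
Test 1: faults giving observed 1 are {G2 stuck-at-0, G3 stuck-at-0, G4 stuck-at-1, G5 stuck-at-1}.
Test 2 (in0=1, in1=1, in2=0, in3=1): fault-free G1=1, G2=0, G3=1, G4=0, G5=0 → 0; observed 0. Eliminates G3 stuck-at-0, G4 stuck-at-1, G5 stuck-at-1.
Only G2 stuck-at-0 is consistent with every test.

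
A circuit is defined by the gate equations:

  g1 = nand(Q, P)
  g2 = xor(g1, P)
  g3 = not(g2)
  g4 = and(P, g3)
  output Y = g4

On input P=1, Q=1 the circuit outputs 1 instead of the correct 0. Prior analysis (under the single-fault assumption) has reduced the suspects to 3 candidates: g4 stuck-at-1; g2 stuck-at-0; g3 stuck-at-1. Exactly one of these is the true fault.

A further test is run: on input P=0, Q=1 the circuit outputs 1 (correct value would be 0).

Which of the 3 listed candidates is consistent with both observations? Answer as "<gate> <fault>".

g4 stuck-at-1

Evaluate each candidate on input P=0, Q=1:
  g4 stuck-at-1: g1=1, g2=1, g3=0, g4=1 [stuck-at-1] → 1 — matches
  g2 stuck-at-0: g1=1, g2=0 [stuck-at-0], g3=1, g4=0 → 0 — eliminated
  g3 stuck-at-1: g1=1, g2=1, g3=1 [stuck-at-1], g4=0 → 0 — eliminated
Only g4 stuck-at-1 reproduces the observed 1.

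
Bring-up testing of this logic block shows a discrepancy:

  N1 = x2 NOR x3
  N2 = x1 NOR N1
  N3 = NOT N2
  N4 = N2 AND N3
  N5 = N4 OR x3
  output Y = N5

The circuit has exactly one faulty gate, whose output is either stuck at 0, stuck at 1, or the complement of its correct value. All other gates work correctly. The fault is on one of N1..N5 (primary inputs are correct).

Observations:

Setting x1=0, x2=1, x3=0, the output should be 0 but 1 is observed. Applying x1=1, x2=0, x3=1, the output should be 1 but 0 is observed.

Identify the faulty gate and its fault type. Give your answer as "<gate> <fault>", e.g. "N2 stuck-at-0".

Fault-free values for test 1 (x1=0, x2=1, x3=0): N1=0, N2=1, N3=0, N4=0, N5=0, giving Y=0. Observed 1.
Test 1: faults giving observed 1 are {N3 stuck-at-1, N3 inverted output, N4 stuck-at-1, N4 inverted output, N5 stuck-at-1, N5 inverted output}.
Test 2 (x1=1, x2=0, x3=1): fault-free N1=0, N2=0, N3=1, N4=0, N5=1 → 1; observed 0. Eliminates N3 stuck-at-1, N3 inverted output, N4 stuck-at-1, N4 inverted output, N5 stuck-at-1.
Only N5 inverted output is consistent with every test.

N5 inverted output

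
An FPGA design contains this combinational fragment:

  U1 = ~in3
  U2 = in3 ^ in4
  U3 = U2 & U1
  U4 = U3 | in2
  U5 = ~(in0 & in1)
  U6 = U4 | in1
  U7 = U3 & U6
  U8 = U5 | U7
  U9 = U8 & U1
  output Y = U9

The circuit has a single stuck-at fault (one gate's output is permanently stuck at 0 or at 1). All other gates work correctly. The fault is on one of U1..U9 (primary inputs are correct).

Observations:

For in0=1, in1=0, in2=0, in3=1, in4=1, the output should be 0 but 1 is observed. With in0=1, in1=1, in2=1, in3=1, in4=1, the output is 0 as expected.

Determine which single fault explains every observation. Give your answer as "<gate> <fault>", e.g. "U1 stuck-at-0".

U1 stuck-at-1

Fault-free values for test 1 (in0=1, in1=0, in2=0, in3=1, in4=1): U1=0, U2=0, U3=0, U4=0, U5=1, U6=0, U7=0, U8=1, U9=0, giving Y=0. Observed 1.
Test 1: faults giving observed 1 are {U1 stuck-at-1, U9 stuck-at-1}.
Test 2 (in0=1, in1=1, in2=1, in3=1, in4=1): fault-free U1=0, U2=0, U3=0, U4=1, U5=0, U6=1, U7=0, U8=0, U9=0 → 0; observed 0. Eliminates U9 stuck-at-1.
Only U1 stuck-at-1 is consistent with every test.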